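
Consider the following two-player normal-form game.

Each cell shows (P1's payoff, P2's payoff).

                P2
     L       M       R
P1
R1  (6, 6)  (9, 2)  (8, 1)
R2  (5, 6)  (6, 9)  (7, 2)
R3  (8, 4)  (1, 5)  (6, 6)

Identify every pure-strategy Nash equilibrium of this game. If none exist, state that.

There is no pure-strategy Nash equilibrium.

(R1, L): P1 can switch to R3 (6 → 8). Not NE.
(R1, M): P2 can switch to L (2 → 6). Not NE.
(R1, R): P2 can switch to L (1 → 6). Not NE.
(R2, L): P1 can switch to R1 (5 → 6). Not NE.
(R2, M): P1 can switch to R1 (6 → 9). Not NE.
(R2, R): P1 can switch to R1 (7 → 8). Not NE.
(R3, L): P2 can switch to M (4 → 5). Not NE.
(R3, M): P1 can switch to R1 (1 → 9). Not NE.
(R3, R): P1 can switch to R1 (6 → 8). Not NE.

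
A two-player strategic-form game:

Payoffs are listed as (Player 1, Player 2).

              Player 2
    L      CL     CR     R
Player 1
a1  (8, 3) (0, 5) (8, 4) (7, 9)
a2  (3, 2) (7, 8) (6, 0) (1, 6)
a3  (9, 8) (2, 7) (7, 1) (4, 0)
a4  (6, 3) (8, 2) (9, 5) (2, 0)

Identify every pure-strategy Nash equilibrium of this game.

For each strategy profile, look for a profitable unilateral deviation.
(a1, L): Player 1 can switch to a3 (8 → 9). Not NE.
(a1, CL): Player 1 can switch to a2 (0 → 7). Not NE.
(a1, CR): Player 1 can switch to a4 (8 → 9). Not NE.
(a1, R): Player 1 gets 7, best alternative 4; Player 2 gets 9, best alternative 5. No profitable deviation — NE.
(a2, L): Player 1 can switch to a1 (3 → 8). Not NE.
(a2, CL): Player 1 can switch to a4 (7 → 8). Not NE.
(a2, CR): Player 1 can switch to a1 (6 → 8). Not NE.
(a2, R): Player 1 can switch to a1 (1 → 7). Not NE.
(a3, L): Player 1 gets 9, best alternative 8; Player 2 gets 8, best alternative 7. No profitable deviation — NE.
(a3, CL): Player 1 can switch to a2 (2 → 7). Not NE.
(a3, CR): Player 1 can switch to a1 (7 → 8). Not NE.
(a3, R): Player 1 can switch to a1 (4 → 7). Not NE.
(a4, CR): Player 1 gets 9, best alternative 8; Player 2 gets 5, best alternative 3. No profitable deviation — NE.
(The remaining 3 profiles each have a profitable deviation by the same check.)

Pure-strategy Nash equilibria: (a1, R) and (a3, L) and (a4, CR)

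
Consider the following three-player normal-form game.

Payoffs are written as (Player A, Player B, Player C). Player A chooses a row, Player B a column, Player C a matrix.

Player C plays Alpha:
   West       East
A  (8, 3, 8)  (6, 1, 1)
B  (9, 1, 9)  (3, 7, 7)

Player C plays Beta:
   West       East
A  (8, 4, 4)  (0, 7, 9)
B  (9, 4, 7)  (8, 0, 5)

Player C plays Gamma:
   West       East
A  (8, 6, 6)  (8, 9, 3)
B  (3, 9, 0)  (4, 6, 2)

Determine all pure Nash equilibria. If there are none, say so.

Check each profile: it is a Nash equilibrium iff no player can strictly gain by switching unilaterally.
(A, West, Alpha): Player A can switch to B (8 → 9). Not NE.
(A, West, Beta): Player A can switch to B (8 → 9). Not NE.
(A, West, Gamma): Player B can switch to East (6 → 9). Not NE.
(A, East, Alpha): Player B can switch to West (1 → 3). Not NE.
(A, East, Beta): Player A can switch to B (0 → 8). Not NE.
(A, East, Gamma): Player C can switch to Beta (3 → 9). Not NE.
(B, West, Alpha): Player B can switch to East (1 → 7). Not NE.
(B, West, Beta): Player C can switch to Alpha (7 → 9). Not NE.
(B, West, Gamma): Player A can switch to A (3 → 8). Not NE.
(B, East, Alpha): Player A can switch to A (3 → 6). Not NE.
(The remaining 2 profiles each have a profitable deviation by the same check.)

No pure-strategy Nash equilibrium.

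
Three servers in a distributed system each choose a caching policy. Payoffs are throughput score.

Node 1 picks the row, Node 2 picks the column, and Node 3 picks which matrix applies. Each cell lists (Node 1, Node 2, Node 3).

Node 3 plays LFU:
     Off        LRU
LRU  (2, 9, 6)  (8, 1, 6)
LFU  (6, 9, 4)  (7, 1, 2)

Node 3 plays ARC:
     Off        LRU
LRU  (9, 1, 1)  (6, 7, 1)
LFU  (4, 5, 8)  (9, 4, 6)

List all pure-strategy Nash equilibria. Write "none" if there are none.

(LRU, Off, LFU): Node 1 can switch to LFU (2 → 6). Not NE.
(LRU, Off, ARC): Node 2 can switch to LRU (1 → 7). Not NE.
(LRU, LRU, LFU): Node 2 can switch to Off (1 → 9). Not NE.
(LRU, LRU, ARC): Node 1 can switch to LFU (6 → 9). Not NE.
(LFU, Off, LFU): Node 3 can switch to ARC (4 → 8). Not NE.
(LFU, Off, ARC): Node 1 can switch to LRU (4 → 9). Not NE.
(LFU, LRU, LFU): Node 1 can switch to LRU (7 → 8). Not NE.
(LFU, LRU, ARC): Node 2 can switch to Off (4 → 5). Not NE.

No pure-strategy Nash equilibrium.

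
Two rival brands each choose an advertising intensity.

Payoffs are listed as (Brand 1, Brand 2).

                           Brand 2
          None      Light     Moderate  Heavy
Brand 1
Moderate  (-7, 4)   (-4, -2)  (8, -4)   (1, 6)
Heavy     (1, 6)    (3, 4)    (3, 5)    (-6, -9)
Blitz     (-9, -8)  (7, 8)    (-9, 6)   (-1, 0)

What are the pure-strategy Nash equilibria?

(Moderate, Heavy); (Heavy, None); (Blitz, Light)

Brand 1 against None: payoffs -7, 1, -9 → best response Heavy.
Brand 1 against Light: payoffs -4, 3, 7 → best response Blitz.
Brand 1 against Moderate: payoffs 8, 3, -9 → best response Moderate.
Brand 1 against Heavy: payoffs 1, -6, -1 → best response Moderate.
Brand 2 against Moderate: payoffs 4, -2, -4, 6 → best response Heavy.
Brand 2 against Heavy: payoffs 6, 4, 5, -9 → best response None.
Brand 2 against Blitz: payoffs -8, 8, 6, 0 → best response Light.
Mutual best responses: (Moderate, Heavy); (Heavy, None); (Blitz, Light).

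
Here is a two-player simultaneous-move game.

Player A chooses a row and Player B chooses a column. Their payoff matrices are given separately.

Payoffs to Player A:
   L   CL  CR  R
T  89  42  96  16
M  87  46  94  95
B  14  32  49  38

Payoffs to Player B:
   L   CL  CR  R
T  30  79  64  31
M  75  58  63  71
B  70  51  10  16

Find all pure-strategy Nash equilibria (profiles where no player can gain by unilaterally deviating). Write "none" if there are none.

Player A against L: payoffs 89, 87, 14 → best response T.
Player A against CL: payoffs 42, 46, 32 → best response M.
Player A against CR: payoffs 96, 94, 49 → best response T.
Player A against R: payoffs 16, 95, 38 → best response M.
Player B against T: payoffs 30, 79, 64, 31 → best response CL.
Player B against M: payoffs 75, 58, 63, 71 → best response L.
Player B against B: payoffs 70, 51, 10, 16 → best response L.
No profile is a mutual best response for all players.

This game has no pure Nash equilibrium.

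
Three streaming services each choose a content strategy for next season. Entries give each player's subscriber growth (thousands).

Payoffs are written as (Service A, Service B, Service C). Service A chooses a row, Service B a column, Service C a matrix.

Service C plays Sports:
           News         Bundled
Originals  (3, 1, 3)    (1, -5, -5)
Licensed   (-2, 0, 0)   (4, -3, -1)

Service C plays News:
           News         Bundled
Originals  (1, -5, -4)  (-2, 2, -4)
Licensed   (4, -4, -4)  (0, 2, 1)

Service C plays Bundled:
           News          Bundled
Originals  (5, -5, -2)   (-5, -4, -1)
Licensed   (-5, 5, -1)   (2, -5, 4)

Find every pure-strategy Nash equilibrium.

(Originals, News, Sports)

For each player, find the best response to each opponent profile; mutual best responses are the pure NE.
Service A against (News, Sports): payoffs 3, -2 → best response Originals.
Service A against (News, News): payoffs 1, 4 → best response Licensed.
Service A against (News, Bundled): payoffs 5, -5 → best response Originals.
Service A against (Bundled, Sports): payoffs 1, 4 → best response Licensed.
Service A against (Bundled, News): payoffs -2, 0 → best response Licensed.
Service A against (Bundled, Bundled): payoffs -5, 2 → best response Licensed.
Service B against (Originals, Sports): payoffs 1, -5 → best response News.
Service B against (Originals, News): payoffs -5, 2 → best response Bundled.
Service B against (Originals, Bundled): payoffs -5, -4 → best response Bundled.
Service B against (Licensed, Sports): payoffs 0, -3 → best response News.
Service B against (Licensed, News): payoffs -4, 2 → best response Bundled.
Service B against (Licensed, Bundled): payoffs 5, -5 → best response News.
Service C against (Originals, News): payoffs 3, -4, -2 → best response Sports.
Service C against (Originals, Bundled): payoffs -5, -4, -1 → best response Bundled.
Service C against (Licensed, News): payoffs 0, -4, -1 → best response Sports.
Service C against (Licensed, Bundled): payoffs -1, 1, 4 → best response Bundled.
Mutual best responses: (Originals, News, Sports).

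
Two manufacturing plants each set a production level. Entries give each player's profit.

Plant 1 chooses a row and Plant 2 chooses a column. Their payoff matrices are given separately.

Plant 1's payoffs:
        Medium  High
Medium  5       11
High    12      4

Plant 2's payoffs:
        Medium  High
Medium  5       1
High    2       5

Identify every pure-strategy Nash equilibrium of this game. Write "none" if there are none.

There is no pure-strategy Nash equilibrium.

For each player, find the best response to each opponent profile; mutual best responses are the pure NE.
Plant 1 against Medium: payoffs 5, 12 → best response High.
Plant 1 against High: payoffs 11, 4 → best response Medium.
Plant 2 against Medium: payoffs 5, 1 → best response Medium.
Plant 2 against High: payoffs 2, 5 → best response High.
No profile is a mutual best response for all players.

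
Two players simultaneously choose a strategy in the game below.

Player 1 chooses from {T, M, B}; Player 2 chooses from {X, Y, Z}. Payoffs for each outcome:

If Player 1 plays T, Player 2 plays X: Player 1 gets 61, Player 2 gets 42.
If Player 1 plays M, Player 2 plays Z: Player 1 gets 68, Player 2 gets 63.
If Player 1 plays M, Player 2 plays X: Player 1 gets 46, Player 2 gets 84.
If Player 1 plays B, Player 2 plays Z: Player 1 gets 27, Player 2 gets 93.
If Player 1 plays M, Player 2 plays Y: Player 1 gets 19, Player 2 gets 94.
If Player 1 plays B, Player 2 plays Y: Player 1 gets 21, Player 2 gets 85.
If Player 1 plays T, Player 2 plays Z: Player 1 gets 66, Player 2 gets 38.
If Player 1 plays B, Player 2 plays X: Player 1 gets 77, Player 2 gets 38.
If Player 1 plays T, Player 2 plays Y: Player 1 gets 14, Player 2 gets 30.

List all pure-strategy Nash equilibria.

(T, X): Player 1 can switch to B (61 → 77). Not NE.
(T, Y): Player 1 can switch to M (14 → 19). Not NE.
(T, Z): Player 1 can switch to M (66 → 68). Not NE.
(M, X): Player 1 can switch to T (46 → 61). Not NE.
(M, Y): Player 1 can switch to B (19 → 21). Not NE.
(M, Z): Player 2 can switch to X (63 → 84). Not NE.
(B, X): Player 2 can switch to Y (38 → 85). Not NE.
(B, Y): Player 2 can switch to Z (85 → 93). Not NE.
(The remaining 1 profile has a profitable deviation by the same check.)

This game has no pure Nash equilibrium.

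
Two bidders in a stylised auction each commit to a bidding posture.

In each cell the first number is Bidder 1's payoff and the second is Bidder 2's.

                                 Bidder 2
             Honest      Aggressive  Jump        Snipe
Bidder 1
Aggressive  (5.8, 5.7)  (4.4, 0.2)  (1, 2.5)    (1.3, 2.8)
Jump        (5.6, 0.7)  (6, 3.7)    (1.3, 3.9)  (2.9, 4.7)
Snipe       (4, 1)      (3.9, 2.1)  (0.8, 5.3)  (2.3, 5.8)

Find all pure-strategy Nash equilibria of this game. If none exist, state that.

Mark each player's best response to every combination of opponents' strategies; a profile where every player is best-responding is a pure Nash equilibrium.
Bidder 1 against Honest: payoffs 5.8, 5.6, 4 → best response Aggressive.
Bidder 1 against Aggressive: payoffs 4.4, 6, 3.9 → best response Jump.
Bidder 1 against Jump: payoffs 1, 1.3, 0.8 → best response Jump.
Bidder 1 against Snipe: payoffs 1.3, 2.9, 2.3 → best response Jump.
Bidder 2 against Aggressive: payoffs 5.7, 0.2, 2.5, 2.8 → best response Honest.
Bidder 2 against Jump: payoffs 0.7, 3.7, 3.9, 4.7 → best response Snipe.
Bidder 2 against Snipe: payoffs 1, 2.1, 5.3, 5.8 → best response Snipe.
Mutual best responses: (Aggressive, Honest); (Jump, Snipe).

The pure Nash equilibria are (Aggressive, Honest); (Jump, Snipe).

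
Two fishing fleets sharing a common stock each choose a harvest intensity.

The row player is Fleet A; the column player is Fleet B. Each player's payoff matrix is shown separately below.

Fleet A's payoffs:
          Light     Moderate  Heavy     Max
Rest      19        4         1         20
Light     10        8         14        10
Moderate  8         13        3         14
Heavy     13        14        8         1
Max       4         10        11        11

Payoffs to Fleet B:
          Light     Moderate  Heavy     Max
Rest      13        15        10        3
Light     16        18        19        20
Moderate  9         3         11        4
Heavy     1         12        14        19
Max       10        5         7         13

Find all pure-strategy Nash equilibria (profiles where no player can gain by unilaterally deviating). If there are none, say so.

Fleet A against Light: payoffs 19, 10, 8, 13, 4 → best response Rest.
Fleet A against Moderate: payoffs 4, 8, 13, 14, 10 → best response Heavy.
Fleet A against Heavy: payoffs 1, 14, 3, 8, 11 → best response Light.
Fleet A against Max: payoffs 20, 10, 14, 1, 11 → best response Rest.
Fleet B against Rest: payoffs 13, 15, 10, 3 → best response Moderate.
Fleet B against Light: payoffs 16, 18, 19, 20 → best response Max.
Fleet B against Moderate: payoffs 9, 3, 11, 4 → best response Heavy.
Fleet B against Heavy: payoffs 1, 12, 14, 19 → best response Max.
Fleet B against Max: payoffs 10, 5, 7, 13 → best response Max.
No profile is a mutual best response for all players.

There is no pure-strategy Nash equilibrium.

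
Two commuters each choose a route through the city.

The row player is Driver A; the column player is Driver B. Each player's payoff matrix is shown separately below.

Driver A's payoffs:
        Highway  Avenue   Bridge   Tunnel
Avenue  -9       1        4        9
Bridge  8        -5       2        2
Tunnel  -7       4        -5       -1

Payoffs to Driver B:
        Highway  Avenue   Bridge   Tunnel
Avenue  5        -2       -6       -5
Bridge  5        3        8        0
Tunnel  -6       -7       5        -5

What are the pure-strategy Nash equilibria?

There is no pure-strategy Nash equilibrium.

Driver A against Highway: payoffs -9, 8, -7 → best response Bridge.
Driver A against Avenue: payoffs 1, -5, 4 → best response Tunnel.
Driver A against Bridge: payoffs 4, 2, -5 → best response Avenue.
Driver A against Tunnel: payoffs 9, 2, -1 → best response Avenue.
Driver B against Avenue: payoffs 5, -2, -6, -5 → best response Highway.
Driver B against Bridge: payoffs 5, 3, 8, 0 → best response Bridge.
Driver B against Tunnel: payoffs -6, -7, 5, -5 → best response Bridge.
No profile is a mutual best response for all players.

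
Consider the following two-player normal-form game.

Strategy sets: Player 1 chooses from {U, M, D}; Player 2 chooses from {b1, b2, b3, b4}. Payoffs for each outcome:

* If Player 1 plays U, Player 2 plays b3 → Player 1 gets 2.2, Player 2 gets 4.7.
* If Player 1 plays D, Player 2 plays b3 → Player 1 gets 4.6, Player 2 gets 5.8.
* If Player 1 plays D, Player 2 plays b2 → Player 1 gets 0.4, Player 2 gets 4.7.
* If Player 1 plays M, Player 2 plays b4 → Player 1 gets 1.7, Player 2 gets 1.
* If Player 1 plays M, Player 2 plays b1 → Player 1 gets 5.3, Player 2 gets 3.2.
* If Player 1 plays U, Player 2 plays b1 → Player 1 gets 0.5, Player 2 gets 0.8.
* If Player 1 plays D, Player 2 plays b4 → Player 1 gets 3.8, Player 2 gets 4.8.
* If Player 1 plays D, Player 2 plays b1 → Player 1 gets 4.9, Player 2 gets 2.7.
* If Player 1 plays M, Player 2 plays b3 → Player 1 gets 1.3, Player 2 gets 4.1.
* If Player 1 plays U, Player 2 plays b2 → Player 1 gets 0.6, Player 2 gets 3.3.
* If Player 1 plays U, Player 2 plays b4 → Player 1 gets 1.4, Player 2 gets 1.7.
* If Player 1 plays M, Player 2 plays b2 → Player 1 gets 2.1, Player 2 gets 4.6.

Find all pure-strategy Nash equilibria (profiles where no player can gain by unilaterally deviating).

(M, b2), (D, b3)

Check each profile: it is a Nash equilibrium iff no player can strictly gain by switching unilaterally.
(U, b1): Player 1 can switch to M (0.5 → 5.3). Not NE.
(U, b2): Player 1 can switch to M (0.6 → 2.1). Not NE.
(U, b3): Player 1 can switch to D (2.2 → 4.6). Not NE.
(U, b4): Player 1 can switch to M (1.4 → 1.7). Not NE.
(M, b1): Player 2 can switch to b2 (3.2 → 4.6). Not NE.
(M, b2): Player 1 gets 2.1, best alternative 0.6; Player 2 gets 4.6, best alternative 4.1. No profitable deviation — NE.
(M, b3): Player 1 can switch to U (1.3 → 2.2). Not NE.
(M, b4): Player 1 can switch to D (1.7 → 3.8). Not NE.
(D, b1): Player 1 can switch to M (4.9 → 5.3). Not NE.
(D, b2): Player 1 can switch to U (0.4 → 0.6). Not NE.
(D, b3): Player 1 gets 4.6, best alternative 2.2; Player 2 gets 5.8, best alternative 4.8. No profitable deviation — NE.
(D, b4): Player 2 can switch to b3 (4.8 → 5.8). Not NE.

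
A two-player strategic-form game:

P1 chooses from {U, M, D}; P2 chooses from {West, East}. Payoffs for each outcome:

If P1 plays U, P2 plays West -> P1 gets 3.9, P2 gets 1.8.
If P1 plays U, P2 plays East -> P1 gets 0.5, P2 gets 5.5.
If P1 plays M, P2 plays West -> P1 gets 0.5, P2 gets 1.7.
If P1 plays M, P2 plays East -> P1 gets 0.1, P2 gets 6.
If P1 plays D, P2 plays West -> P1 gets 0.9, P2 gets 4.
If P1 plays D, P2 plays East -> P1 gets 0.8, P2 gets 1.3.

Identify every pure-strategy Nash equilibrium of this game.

No pure-strategy Nash equilibrium.

Mark each player's best response to every combination of opponents' strategies; a profile where every player is best-responding is a pure Nash equilibrium.
P1 against West: payoffs 3.9, 0.5, 0.9 → best response U.
P1 against East: payoffs 0.5, 0.1, 0.8 → best response D.
P2 against U: payoffs 1.8, 5.5 → best response East.
P2 against M: payoffs 1.7, 6 → best response East.
P2 against D: payoffs 4, 1.3 → best response West.
No profile is a mutual best response for all players.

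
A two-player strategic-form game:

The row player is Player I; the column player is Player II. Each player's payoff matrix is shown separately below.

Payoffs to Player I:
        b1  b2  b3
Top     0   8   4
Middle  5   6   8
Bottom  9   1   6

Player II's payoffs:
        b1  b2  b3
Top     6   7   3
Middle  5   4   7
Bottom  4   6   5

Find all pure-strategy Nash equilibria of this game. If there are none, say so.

(Top, b1): Player I can switch to Middle (0 → 5). Not NE.
(Top, b2): Player I gets 8, best alternative 6; Player II gets 7, best alternative 6. No profitable deviation — NE.
(Top, b3): Player I can switch to Middle (4 → 8). Not NE.
(Middle, b1): Player I can switch to Bottom (5 → 9). Not NE.
(Middle, b2): Player I can switch to Top (6 → 8). Not NE.
(Middle, b3): Player I gets 8, best alternative 6; Player II gets 7, best alternative 5. No profitable deviation — NE.
(Bottom, b1): Player II can switch to b2 (4 → 6). Not NE.
(Bottom, b2): Player I can switch to Top (1 → 8). Not NE.
(Bottom, b3): Player I can switch to Middle (6 → 8). Not NE.

(Top, b2); (Middle, b3)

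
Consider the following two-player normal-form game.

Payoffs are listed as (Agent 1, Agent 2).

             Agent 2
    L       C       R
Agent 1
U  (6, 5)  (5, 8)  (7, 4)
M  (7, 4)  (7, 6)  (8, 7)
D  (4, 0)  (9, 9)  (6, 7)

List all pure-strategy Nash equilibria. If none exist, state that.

(U, L): Agent 1 can switch to M (6 → 7). Not NE.
(U, C): Agent 1 can switch to M (5 → 7). Not NE.
(U, R): Agent 1 can switch to M (7 → 8). Not NE.
(M, L): Agent 2 can switch to C (4 → 6). Not NE.
(M, C): Agent 1 can switch to D (7 → 9). Not NE.
(M, R): Agent 1 gets 8, best alternative 7; Agent 2 gets 7, best alternative 6. No profitable deviation — NE.
(D, L): Agent 1 can switch to U (4 → 6). Not NE.
(D, C): Agent 1 gets 9, best alternative 7; Agent 2 gets 9, best alternative 7. No profitable deviation — NE.
(D, R): Agent 1 can switch to U (6 → 7). Not NE.

The pure Nash equilibria are (M, R) and (D, C).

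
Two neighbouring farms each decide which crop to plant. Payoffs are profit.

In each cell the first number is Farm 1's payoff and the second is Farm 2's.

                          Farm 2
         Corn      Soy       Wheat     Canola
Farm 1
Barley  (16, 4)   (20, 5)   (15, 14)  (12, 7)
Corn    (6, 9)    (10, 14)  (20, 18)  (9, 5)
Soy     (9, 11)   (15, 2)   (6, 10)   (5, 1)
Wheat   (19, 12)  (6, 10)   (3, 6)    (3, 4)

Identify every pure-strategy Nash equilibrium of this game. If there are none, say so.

(Corn, Wheat); (Wheat, Corn)

Farm 1 against Corn: payoffs 16, 6, 9, 19 → best response Wheat.
Farm 1 against Soy: payoffs 20, 10, 15, 6 → best response Barley.
Farm 1 against Wheat: payoffs 15, 20, 6, 3 → best response Corn.
Farm 1 against Canola: payoffs 12, 9, 5, 3 → best response Barley.
Farm 2 against Barley: payoffs 4, 5, 14, 7 → best response Wheat.
Farm 2 against Corn: payoffs 9, 14, 18, 5 → best response Wheat.
Farm 2 against Soy: payoffs 11, 2, 10, 1 → best response Corn.
Farm 2 against Wheat: payoffs 12, 10, 6, 4 → best response Corn.
Mutual best responses: (Corn, Wheat); (Wheat, Corn).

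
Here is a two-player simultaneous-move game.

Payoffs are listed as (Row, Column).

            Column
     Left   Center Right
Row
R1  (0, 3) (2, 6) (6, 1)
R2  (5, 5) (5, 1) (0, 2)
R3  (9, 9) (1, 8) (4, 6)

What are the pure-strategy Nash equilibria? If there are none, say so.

Pure NE: (R3, Left)

Check each profile: it is a Nash equilibrium iff no player can strictly gain by switching unilaterally.
(R1, Left): Row can switch to R2 (0 → 5). Not NE.
(R1, Center): Row can switch to R2 (2 → 5). Not NE.
(R1, Right): Column can switch to Left (1 → 3). Not NE.
(R2, Left): Row can switch to R3 (5 → 9). Not NE.
(R2, Center): Column can switch to Left (1 → 5). Not NE.
(R2, Right): Row can switch to R1 (0 → 6). Not NE.
(R3, Left): Row gets 9, best alternative 5; Column gets 9, best alternative 8. No profitable deviation — NE.
(R3, Center): Row can switch to R1 (1 → 2). Not NE.
(R3, Right): Row can switch to R1 (4 → 6). Not NE.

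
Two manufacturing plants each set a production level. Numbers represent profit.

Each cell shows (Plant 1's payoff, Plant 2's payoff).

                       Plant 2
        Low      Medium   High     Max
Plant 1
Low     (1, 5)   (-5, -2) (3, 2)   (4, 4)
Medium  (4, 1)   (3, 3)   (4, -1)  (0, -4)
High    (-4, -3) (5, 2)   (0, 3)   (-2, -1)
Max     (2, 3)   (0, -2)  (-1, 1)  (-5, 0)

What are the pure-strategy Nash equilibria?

(Low, Low): Plant 1 can switch to Medium (1 → 4). Not NE.
(Low, Medium): Plant 1 can switch to Medium (-5 → 3). Not NE.
(Low, High): Plant 1 can switch to Medium (3 → 4). Not NE.
(Low, Max): Plant 2 can switch to Low (4 → 5). Not NE.
(Medium, Low): Plant 2 can switch to Medium (1 → 3). Not NE.
(Medium, Medium): Plant 1 can switch to High (3 → 5). Not NE.
(Medium, High): Plant 2 can switch to Low (-1 → 1). Not NE.
(Medium, Max): Plant 1 can switch to Low (0 → 4). Not NE.
(The remaining 8 profiles each have a profitable deviation by the same check.)

This game has no pure Nash equilibrium.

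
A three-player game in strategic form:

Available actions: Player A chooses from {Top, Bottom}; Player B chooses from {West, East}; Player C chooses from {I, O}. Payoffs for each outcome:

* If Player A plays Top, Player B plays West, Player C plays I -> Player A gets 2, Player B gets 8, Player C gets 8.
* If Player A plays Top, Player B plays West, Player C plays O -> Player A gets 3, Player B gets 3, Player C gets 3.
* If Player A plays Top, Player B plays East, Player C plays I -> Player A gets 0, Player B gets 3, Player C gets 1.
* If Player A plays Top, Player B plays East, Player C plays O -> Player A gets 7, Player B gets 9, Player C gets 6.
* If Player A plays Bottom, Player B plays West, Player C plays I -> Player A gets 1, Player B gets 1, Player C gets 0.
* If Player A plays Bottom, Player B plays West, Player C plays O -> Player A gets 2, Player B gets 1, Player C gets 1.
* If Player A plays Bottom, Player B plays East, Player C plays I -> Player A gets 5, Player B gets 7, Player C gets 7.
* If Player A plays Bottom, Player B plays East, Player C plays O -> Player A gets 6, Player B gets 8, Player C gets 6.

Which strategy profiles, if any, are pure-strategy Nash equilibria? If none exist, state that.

Player A against (West, I): payoffs 2, 1 → best response Top.
Player A against (West, O): payoffs 3, 2 → best response Top.
Player A against (East, I): payoffs 0, 5 → best response Bottom.
Player A against (East, O): payoffs 7, 6 → best response Top.
Player B against (Top, I): payoffs 8, 3 → best response West.
Player B against (Top, O): payoffs 3, 9 → best response East.
Player B against (Bottom, I): payoffs 1, 7 → best response East.
Player B against (Bottom, O): payoffs 1, 8 → best response East.
Player C against (Top, West): payoffs 8, 3 → best response I.
Player C against (Top, East): payoffs 1, 6 → best response O.
Player C against (Bottom, West): payoffs 0, 1 → best response O.
Player C against (Bottom, East): payoffs 7, 6 → best response I.
Mutual best responses: (Top, West, I); (Top, East, O); (Bottom, East, I).

The pure Nash equilibria are (Top, West, I); (Top, East, O); (Bottom, East, I).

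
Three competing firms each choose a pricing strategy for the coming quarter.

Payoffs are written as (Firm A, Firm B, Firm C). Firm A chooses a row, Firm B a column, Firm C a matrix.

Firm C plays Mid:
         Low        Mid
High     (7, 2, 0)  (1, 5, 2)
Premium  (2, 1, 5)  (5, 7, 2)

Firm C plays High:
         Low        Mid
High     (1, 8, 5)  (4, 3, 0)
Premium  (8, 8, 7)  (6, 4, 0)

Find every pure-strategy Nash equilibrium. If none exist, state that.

(Premium, Low, High) and (Premium, Mid, Mid)

Firm A against (Low, Mid): payoffs 7, 2 → best response High.
Firm A against (Low, High): payoffs 1, 8 → best response Premium.
Firm A against (Mid, Mid): payoffs 1, 5 → best response Premium.
Firm A against (Mid, High): payoffs 4, 6 → best response Premium.
Firm B against (High, Mid): payoffs 2, 5 → best response Mid.
Firm B against (High, High): payoffs 8, 3 → best response Low.
Firm B against (Premium, Mid): payoffs 1, 7 → best response Mid.
Firm B against (Premium, High): payoffs 8, 4 → best response Low.
Firm C against (High, Low): payoffs 0, 5 → best response High.
Firm C against (High, Mid): payoffs 2, 0 → best response Mid.
Firm C against (Premium, Low): payoffs 5, 7 → best response High.
Firm C against (Premium, Mid): payoffs 2, 0 → best response Mid.
Mutual best responses: (Premium, Low, High); (Premium, Mid, Mid).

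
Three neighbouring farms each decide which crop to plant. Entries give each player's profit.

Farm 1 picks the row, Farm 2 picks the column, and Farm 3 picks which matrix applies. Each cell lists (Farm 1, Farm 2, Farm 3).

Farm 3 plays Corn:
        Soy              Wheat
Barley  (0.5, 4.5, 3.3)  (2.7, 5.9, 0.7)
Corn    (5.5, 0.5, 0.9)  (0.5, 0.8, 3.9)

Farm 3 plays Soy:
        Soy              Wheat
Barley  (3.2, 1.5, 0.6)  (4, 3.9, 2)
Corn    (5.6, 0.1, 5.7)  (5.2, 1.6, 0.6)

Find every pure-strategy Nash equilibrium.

There is no pure-strategy Nash equilibrium.

(Barley, Soy, Corn): Farm 1 can switch to Corn (0.5 → 5.5). Not NE.
(Barley, Soy, Soy): Farm 1 can switch to Corn (3.2 → 5.6). Not NE.
(Barley, Wheat, Corn): Farm 3 can switch to Soy (0.7 → 2). Not NE.
(Barley, Wheat, Soy): Farm 1 can switch to Corn (4 → 5.2). Not NE.
(Corn, Soy, Corn): Farm 2 can switch to Wheat (0.5 → 0.8). Not NE.
(Corn, Soy, Soy): Farm 2 can switch to Wheat (0.1 → 1.6). Not NE.
(The remaining 2 profiles each have a profitable deviation by the same check.)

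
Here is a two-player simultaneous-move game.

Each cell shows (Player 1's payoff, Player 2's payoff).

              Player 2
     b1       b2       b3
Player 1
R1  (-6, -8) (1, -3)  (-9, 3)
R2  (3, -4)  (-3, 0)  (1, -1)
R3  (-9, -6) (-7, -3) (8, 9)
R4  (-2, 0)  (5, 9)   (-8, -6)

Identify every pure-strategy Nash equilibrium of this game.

Player 1 against b1: payoffs -6, 3, -9, -2 → best response R2.
Player 1 against b2: payoffs 1, -3, -7, 5 → best response R4.
Player 1 against b3: payoffs -9, 1, 8, -8 → best response R3.
Player 2 against R1: payoffs -8, -3, 3 → best response b3.
Player 2 against R2: payoffs -4, 0, -1 → best response b2.
Player 2 against R3: payoffs -6, -3, 9 → best response b3.
Player 2 against R4: payoffs 0, 9, -6 → best response b2.
Mutual best responses: (R3, b3); (R4, b2).

(R3, b3), (R4, b2)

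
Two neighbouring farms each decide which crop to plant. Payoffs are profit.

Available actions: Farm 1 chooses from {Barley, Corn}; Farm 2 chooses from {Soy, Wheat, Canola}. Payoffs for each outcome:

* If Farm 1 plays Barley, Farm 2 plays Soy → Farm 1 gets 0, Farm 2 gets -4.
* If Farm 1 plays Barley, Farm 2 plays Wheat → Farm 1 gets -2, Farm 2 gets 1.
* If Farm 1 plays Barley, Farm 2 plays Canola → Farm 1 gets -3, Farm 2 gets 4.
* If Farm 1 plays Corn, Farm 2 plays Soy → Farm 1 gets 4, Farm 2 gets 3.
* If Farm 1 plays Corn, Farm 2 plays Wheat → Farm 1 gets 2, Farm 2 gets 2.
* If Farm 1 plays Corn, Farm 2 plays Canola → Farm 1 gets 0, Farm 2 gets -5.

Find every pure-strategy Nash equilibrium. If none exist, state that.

For each strategy profile, look for a profitable unilateral deviation.
(Barley, Soy): Farm 1 can switch to Corn (0 → 4). Not NE.
(Barley, Wheat): Farm 1 can switch to Corn (-2 → 2). Not NE.
(Barley, Canola): Farm 1 can switch to Corn (-3 → 0). Not NE.
(Corn, Soy): Farm 1 gets 4, best alternative 0; Farm 2 gets 3, best alternative 2. No profitable deviation — NE.
(Corn, Wheat): Farm 2 can switch to Soy (2 → 3). Not NE.
(Corn, Canola): Farm 2 can switch to Soy (-5 → 3). Not NE.

(Corn, Soy)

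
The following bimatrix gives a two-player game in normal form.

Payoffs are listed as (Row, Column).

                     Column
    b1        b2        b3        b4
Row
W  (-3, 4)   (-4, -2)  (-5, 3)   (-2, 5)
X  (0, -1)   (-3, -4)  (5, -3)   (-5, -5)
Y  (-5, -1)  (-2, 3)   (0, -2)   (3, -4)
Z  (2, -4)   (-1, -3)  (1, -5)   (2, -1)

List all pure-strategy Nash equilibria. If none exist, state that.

This game has no pure Nash equilibrium.

Row against b1: payoffs -3, 0, -5, 2 → best response Z.
Row against b2: payoffs -4, -3, -2, -1 → best response Z.
Row against b3: payoffs -5, 5, 0, 1 → best response X.
Row against b4: payoffs -2, -5, 3, 2 → best response Y.
Column against W: payoffs 4, -2, 3, 5 → best response b4.
Column against X: payoffs -1, -4, -3, -5 → best response b1.
Column against Y: payoffs -1, 3, -2, -4 → best response b2.
Column against Z: payoffs -4, -3, -5, -1 → best response b4.
No profile is a mutual best response for all players.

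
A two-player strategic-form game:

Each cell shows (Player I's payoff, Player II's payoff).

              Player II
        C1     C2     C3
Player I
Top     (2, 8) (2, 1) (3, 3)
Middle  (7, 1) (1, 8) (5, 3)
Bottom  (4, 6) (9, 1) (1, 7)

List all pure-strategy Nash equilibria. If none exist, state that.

Check each profile: it is a Nash equilibrium iff no player can strictly gain by switching unilaterally.
(Top, C1): Player I can switch to Middle (2 → 7). Not NE.
(Top, C2): Player I can switch to Bottom (2 → 9). Not NE.
(Top, C3): Player I can switch to Middle (3 → 5). Not NE.
(Middle, C1): Player II can switch to C2 (1 → 8). Not NE.
(Middle, C2): Player I can switch to Top (1 → 2). Not NE.
(Middle, C3): Player II can switch to C2 (3 → 8). Not NE.
(The remaining 3 profiles each have a profitable deviation by the same check.)

No pure-strategy Nash equilibrium.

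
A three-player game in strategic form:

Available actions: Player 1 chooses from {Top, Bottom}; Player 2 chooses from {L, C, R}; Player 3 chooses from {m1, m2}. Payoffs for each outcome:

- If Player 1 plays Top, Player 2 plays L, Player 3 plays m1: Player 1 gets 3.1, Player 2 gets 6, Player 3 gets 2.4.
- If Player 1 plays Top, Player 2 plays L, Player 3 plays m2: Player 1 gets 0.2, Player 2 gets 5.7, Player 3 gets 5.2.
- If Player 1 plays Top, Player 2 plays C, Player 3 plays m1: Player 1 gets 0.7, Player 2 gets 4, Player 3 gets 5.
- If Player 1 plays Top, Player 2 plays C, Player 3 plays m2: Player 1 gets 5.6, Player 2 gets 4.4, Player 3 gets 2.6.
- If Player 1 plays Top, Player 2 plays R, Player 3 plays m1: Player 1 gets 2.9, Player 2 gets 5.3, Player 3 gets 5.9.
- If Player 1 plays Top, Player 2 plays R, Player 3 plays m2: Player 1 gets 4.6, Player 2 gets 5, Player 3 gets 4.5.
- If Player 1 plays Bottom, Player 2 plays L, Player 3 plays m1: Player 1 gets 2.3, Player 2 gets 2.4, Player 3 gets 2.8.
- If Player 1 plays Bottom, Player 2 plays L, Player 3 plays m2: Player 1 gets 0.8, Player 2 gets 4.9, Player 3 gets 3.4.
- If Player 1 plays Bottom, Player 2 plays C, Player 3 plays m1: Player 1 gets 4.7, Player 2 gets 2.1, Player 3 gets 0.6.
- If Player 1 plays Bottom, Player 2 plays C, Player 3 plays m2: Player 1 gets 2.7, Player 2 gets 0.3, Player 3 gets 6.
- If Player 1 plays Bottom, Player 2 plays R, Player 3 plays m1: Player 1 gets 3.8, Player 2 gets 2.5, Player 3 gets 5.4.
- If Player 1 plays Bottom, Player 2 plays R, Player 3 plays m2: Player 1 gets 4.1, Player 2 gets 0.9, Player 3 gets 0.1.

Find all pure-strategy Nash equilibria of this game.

Pure-strategy Nash equilibria: (Bottom, L, m2); (Bottom, R, m1)

Player 1 against (L, m1): payoffs 3.1, 2.3 → best response Top.
Player 1 against (L, m2): payoffs 0.2, 0.8 → best response Bottom.
Player 1 against (C, m1): payoffs 0.7, 4.7 → best response Bottom.
Player 1 against (C, m2): payoffs 5.6, 2.7 → best response Top.
Player 1 against (R, m1): payoffs 2.9, 3.8 → best response Bottom.
Player 1 against (R, m2): payoffs 4.6, 4.1 → best response Top.
Player 2 against (Top, m1): payoffs 6, 4, 5.3 → best response L.
Player 2 against (Top, m2): payoffs 5.7, 4.4, 5 → best response L.
Player 2 against (Bottom, m1): payoffs 2.4, 2.1, 2.5 → best response R.
Player 2 against (Bottom, m2): payoffs 4.9, 0.3, 0.9 → best response L.
Player 3 against (Top, L): payoffs 2.4, 5.2 → best response m2.
Player 3 against (Top, C): payoffs 5, 2.6 → best response m1.
Player 3 against (Top, R): payoffs 5.9, 4.5 → best response m1.
Player 3 against (Bottom, L): payoffs 2.8, 3.4 → best response m2.
Player 3 against (Bottom, C): payoffs 0.6, 6 → best response m2.
Player 3 against (Bottom, R): payoffs 5.4, 0.1 → best response m1.
Mutual best responses: (Bottom, L, m2); (Bottom, R, m1).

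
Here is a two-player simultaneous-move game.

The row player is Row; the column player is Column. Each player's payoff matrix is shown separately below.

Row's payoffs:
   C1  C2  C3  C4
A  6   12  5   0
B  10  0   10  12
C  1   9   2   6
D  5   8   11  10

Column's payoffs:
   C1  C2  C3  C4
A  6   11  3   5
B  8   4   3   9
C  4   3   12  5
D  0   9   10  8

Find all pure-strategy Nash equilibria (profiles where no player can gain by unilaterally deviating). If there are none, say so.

The pure Nash equilibria are (A, C2), (B, C4), (D, C3).

Row against C1: payoffs 6, 10, 1, 5 → best response B.
Row against C2: payoffs 12, 0, 9, 8 → best response A.
Row against C3: payoffs 5, 10, 2, 11 → best response D.
Row against C4: payoffs 0, 12, 6, 10 → best response B.
Column against A: payoffs 6, 11, 3, 5 → best response C2.
Column against B: payoffs 8, 4, 3, 9 → best response C4.
Column against C: payoffs 4, 3, 12, 5 → best response C3.
Column against D: payoffs 0, 9, 10, 8 → best response C3.
Mutual best responses: (A, C2); (B, C4); (D, C3).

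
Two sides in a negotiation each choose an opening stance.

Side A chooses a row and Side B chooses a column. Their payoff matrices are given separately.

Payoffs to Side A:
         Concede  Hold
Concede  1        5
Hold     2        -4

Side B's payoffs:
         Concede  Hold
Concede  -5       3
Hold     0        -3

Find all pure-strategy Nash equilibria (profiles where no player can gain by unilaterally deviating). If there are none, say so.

(Concede, Concede): Side A can switch to Hold (1 → 2). Not NE.
(Concede, Hold): Side A gets 5, best alternative -4; Side B gets 3, best alternative -5. No profitable deviation — NE.
(Hold, Concede): Side A gets 2, best alternative 1; Side B gets 0, best alternative -3. No profitable deviation — NE.
(Hold, Hold): Side A can switch to Concede (-4 → 5). Not NE.

Pure-strategy Nash equilibria: (Concede, Hold); (Hold, Concede)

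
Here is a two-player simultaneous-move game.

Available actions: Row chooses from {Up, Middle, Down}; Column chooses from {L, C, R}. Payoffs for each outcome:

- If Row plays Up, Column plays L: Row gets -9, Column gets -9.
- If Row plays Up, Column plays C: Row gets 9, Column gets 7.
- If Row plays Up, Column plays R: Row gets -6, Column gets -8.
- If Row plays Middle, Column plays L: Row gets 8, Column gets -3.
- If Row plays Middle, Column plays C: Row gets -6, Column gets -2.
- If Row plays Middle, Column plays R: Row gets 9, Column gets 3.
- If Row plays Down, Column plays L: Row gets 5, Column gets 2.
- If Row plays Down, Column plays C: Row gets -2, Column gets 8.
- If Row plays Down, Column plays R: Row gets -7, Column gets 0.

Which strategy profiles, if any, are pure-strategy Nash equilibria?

(Up, L): Row can switch to Middle (-9 → 8). Not NE.
(Up, C): Row gets 9, best alternative -2; Column gets 7, best alternative -8. No profitable deviation — NE.
(Up, R): Row can switch to Middle (-6 → 9). Not NE.
(Middle, L): Column can switch to C (-3 → -2). Not NE.
(Middle, C): Row can switch to Up (-6 → 9). Not NE.
(Middle, R): Row gets 9, best alternative -6; Column gets 3, best alternative -2. No profitable deviation — NE.
(Down, L): Row can switch to Middle (5 → 8). Not NE.
(Down, C): Row can switch to Up (-2 → 9). Not NE.
(Down, R): Row can switch to Up (-7 → -6). Not NE.

(Up, C) and (Middle, R)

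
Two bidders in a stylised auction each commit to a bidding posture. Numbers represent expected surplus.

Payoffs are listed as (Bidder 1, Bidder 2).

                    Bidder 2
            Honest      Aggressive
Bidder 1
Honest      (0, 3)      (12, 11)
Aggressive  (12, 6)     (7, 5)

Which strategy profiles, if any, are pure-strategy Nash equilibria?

For each strategy profile, look for a profitable unilateral deviation.
(Honest, Honest): Bidder 1 can switch to Aggressive (0 → 12). Not NE.
(Honest, Aggressive): Bidder 1 gets 12, best alternative 7; Bidder 2 gets 11, best alternative 3. No profitable deviation — NE.
(Aggressive, Honest): Bidder 1 gets 12, best alternative 0; Bidder 2 gets 6, best alternative 5. No profitable deviation — NE.
(Aggressive, Aggressive): Bidder 1 can switch to Honest (7 → 12). Not NE.

The pure Nash equilibria are (Honest, Aggressive) and (Aggressive, Honest).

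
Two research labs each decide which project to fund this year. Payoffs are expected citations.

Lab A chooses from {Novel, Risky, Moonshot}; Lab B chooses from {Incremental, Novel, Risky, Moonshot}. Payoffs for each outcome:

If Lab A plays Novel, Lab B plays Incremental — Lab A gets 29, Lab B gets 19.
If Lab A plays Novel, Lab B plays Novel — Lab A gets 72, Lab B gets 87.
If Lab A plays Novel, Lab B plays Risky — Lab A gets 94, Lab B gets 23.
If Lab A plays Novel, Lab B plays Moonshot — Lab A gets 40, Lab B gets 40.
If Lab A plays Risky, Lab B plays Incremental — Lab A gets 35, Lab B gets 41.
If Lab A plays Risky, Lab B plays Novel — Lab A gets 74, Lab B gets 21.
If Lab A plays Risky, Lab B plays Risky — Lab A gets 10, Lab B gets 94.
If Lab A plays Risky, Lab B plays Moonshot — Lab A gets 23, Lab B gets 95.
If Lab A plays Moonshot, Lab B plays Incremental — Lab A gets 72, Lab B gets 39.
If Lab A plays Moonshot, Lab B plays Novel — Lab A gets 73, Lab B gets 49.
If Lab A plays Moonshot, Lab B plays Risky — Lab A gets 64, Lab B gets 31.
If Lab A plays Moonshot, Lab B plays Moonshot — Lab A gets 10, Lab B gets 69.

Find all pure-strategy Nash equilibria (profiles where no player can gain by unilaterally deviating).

This game has no pure Nash equilibrium.

Lab A against Incremental: payoffs 29, 35, 72 → best response Moonshot.
Lab A against Novel: payoffs 72, 74, 73 → best response Risky.
Lab A against Risky: payoffs 94, 10, 64 → best response Novel.
Lab A against Moonshot: payoffs 40, 23, 10 → best response Novel.
Lab B against Novel: payoffs 19, 87, 23, 40 → best response Novel.
Lab B against Risky: payoffs 41, 21, 94, 95 → best response Moonshot.
Lab B against Moonshot: payoffs 39, 49, 31, 69 → best response Moonshot.
No profile is a mutual best response for all players.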